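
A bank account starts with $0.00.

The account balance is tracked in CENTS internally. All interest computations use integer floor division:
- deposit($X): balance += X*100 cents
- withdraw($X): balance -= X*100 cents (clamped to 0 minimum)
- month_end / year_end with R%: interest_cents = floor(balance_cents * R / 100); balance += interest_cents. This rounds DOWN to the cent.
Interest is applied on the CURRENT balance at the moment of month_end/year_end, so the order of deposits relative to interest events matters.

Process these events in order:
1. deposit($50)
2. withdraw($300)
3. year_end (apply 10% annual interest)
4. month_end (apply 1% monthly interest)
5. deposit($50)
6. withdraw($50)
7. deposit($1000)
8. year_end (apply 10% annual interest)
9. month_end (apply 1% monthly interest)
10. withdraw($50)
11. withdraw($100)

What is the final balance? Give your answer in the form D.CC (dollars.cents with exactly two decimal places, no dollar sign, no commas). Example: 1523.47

After 1 (deposit($50)): balance=$50.00 total_interest=$0.00
After 2 (withdraw($300)): balance=$0.00 total_interest=$0.00
After 3 (year_end (apply 10% annual interest)): balance=$0.00 total_interest=$0.00
After 4 (month_end (apply 1% monthly interest)): balance=$0.00 total_interest=$0.00
After 5 (deposit($50)): balance=$50.00 total_interest=$0.00
After 6 (withdraw($50)): balance=$0.00 total_interest=$0.00
After 7 (deposit($1000)): balance=$1000.00 total_interest=$0.00
After 8 (year_end (apply 10% annual interest)): balance=$1100.00 total_interest=$100.00
After 9 (month_end (apply 1% monthly interest)): balance=$1111.00 total_interest=$111.00
After 10 (withdraw($50)): balance=$1061.00 total_interest=$111.00
After 11 (withdraw($100)): balance=$961.00 total_interest=$111.00

Answer: 961.00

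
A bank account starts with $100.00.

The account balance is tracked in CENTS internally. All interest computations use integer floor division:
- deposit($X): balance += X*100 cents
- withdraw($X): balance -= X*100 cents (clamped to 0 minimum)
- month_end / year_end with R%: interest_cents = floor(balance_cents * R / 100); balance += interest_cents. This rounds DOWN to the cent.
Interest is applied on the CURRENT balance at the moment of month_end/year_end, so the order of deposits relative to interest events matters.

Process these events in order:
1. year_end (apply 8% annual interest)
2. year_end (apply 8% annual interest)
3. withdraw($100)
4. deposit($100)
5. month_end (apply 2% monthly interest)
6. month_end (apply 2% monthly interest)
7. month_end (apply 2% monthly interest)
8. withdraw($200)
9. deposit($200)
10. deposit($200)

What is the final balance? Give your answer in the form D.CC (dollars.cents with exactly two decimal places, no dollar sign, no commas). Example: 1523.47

After 1 (year_end (apply 8% annual interest)): balance=$108.00 total_interest=$8.00
After 2 (year_end (apply 8% annual interest)): balance=$116.64 total_interest=$16.64
After 3 (withdraw($100)): balance=$16.64 total_interest=$16.64
After 4 (deposit($100)): balance=$116.64 total_interest=$16.64
After 5 (month_end (apply 2% monthly interest)): balance=$118.97 total_interest=$18.97
After 6 (month_end (apply 2% monthly interest)): balance=$121.34 total_interest=$21.34
After 7 (month_end (apply 2% monthly interest)): balance=$123.76 total_interest=$23.76
After 8 (withdraw($200)): balance=$0.00 total_interest=$23.76
After 9 (deposit($200)): balance=$200.00 total_interest=$23.76
After 10 (deposit($200)): balance=$400.00 total_interest=$23.76

Answer: 400.00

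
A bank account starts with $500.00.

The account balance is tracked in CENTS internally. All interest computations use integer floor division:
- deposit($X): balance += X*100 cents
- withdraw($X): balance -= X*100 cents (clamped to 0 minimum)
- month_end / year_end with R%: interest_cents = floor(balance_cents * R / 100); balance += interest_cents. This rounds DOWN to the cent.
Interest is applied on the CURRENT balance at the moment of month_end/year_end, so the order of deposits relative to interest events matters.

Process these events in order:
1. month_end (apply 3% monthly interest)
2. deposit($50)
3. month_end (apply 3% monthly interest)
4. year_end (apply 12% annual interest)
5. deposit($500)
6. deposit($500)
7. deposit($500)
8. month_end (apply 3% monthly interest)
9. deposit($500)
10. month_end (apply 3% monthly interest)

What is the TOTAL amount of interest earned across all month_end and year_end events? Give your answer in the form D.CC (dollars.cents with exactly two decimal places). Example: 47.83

Answer: 247.81

Derivation:
After 1 (month_end (apply 3% monthly interest)): balance=$515.00 total_interest=$15.00
After 2 (deposit($50)): balance=$565.00 total_interest=$15.00
After 3 (month_end (apply 3% monthly interest)): balance=$581.95 total_interest=$31.95
After 4 (year_end (apply 12% annual interest)): balance=$651.78 total_interest=$101.78
After 5 (deposit($500)): balance=$1151.78 total_interest=$101.78
After 6 (deposit($500)): balance=$1651.78 total_interest=$101.78
After 7 (deposit($500)): balance=$2151.78 total_interest=$101.78
After 8 (month_end (apply 3% monthly interest)): balance=$2216.33 total_interest=$166.33
After 9 (deposit($500)): balance=$2716.33 total_interest=$166.33
After 10 (month_end (apply 3% monthly interest)): balance=$2797.81 total_interest=$247.81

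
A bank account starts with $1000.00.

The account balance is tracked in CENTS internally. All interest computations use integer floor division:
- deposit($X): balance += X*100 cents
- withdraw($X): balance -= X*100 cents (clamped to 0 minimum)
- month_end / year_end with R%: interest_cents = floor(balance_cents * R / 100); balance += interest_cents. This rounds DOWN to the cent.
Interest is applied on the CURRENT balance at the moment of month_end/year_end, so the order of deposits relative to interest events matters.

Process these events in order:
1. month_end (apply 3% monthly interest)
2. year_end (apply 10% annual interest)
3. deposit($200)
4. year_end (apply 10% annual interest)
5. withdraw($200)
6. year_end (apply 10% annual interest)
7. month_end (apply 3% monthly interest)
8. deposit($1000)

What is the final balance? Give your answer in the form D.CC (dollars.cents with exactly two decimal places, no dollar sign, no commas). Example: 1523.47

After 1 (month_end (apply 3% monthly interest)): balance=$1030.00 total_interest=$30.00
After 2 (year_end (apply 10% annual interest)): balance=$1133.00 total_interest=$133.00
After 3 (deposit($200)): balance=$1333.00 total_interest=$133.00
After 4 (year_end (apply 10% annual interest)): balance=$1466.30 total_interest=$266.30
After 5 (withdraw($200)): balance=$1266.30 total_interest=$266.30
After 6 (year_end (apply 10% annual interest)): balance=$1392.93 total_interest=$392.93
After 7 (month_end (apply 3% monthly interest)): balance=$1434.71 total_interest=$434.71
After 8 (deposit($1000)): balance=$2434.71 total_interest=$434.71

Answer: 2434.71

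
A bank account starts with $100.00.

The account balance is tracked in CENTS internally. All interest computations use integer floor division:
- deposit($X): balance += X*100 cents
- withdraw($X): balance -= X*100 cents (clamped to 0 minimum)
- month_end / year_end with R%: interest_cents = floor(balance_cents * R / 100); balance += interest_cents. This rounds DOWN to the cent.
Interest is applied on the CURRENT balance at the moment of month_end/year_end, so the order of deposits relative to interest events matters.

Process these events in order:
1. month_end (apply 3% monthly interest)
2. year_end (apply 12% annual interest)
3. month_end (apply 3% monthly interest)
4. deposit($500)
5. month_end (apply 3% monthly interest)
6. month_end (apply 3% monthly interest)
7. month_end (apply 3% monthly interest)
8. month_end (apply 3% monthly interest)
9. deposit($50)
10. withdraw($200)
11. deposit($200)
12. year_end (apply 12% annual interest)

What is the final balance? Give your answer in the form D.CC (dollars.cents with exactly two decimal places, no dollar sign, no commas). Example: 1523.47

Answer: 836.04

Derivation:
After 1 (month_end (apply 3% monthly interest)): balance=$103.00 total_interest=$3.00
After 2 (year_end (apply 12% annual interest)): balance=$115.36 total_interest=$15.36
After 3 (month_end (apply 3% monthly interest)): balance=$118.82 total_interest=$18.82
After 4 (deposit($500)): balance=$618.82 total_interest=$18.82
After 5 (month_end (apply 3% monthly interest)): balance=$637.38 total_interest=$37.38
After 6 (month_end (apply 3% monthly interest)): balance=$656.50 total_interest=$56.50
After 7 (month_end (apply 3% monthly interest)): balance=$676.19 total_interest=$76.19
After 8 (month_end (apply 3% monthly interest)): balance=$696.47 total_interest=$96.47
After 9 (deposit($50)): balance=$746.47 total_interest=$96.47
After 10 (withdraw($200)): balance=$546.47 total_interest=$96.47
After 11 (deposit($200)): balance=$746.47 total_interest=$96.47
After 12 (year_end (apply 12% annual interest)): balance=$836.04 total_interest=$186.04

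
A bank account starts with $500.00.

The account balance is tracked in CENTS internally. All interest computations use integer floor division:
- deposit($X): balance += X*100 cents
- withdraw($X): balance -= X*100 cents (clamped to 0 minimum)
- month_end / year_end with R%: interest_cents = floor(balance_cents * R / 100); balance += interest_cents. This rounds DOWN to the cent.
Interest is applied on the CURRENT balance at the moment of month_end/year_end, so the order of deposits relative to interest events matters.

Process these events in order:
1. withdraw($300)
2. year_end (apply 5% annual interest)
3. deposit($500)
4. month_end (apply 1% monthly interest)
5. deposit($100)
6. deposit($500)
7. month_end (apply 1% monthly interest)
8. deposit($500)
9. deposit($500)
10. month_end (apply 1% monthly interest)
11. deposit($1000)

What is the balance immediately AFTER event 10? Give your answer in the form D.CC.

After 1 (withdraw($300)): balance=$200.00 total_interest=$0.00
After 2 (year_end (apply 5% annual interest)): balance=$210.00 total_interest=$10.00
After 3 (deposit($500)): balance=$710.00 total_interest=$10.00
After 4 (month_end (apply 1% monthly interest)): balance=$717.10 total_interest=$17.10
After 5 (deposit($100)): balance=$817.10 total_interest=$17.10
After 6 (deposit($500)): balance=$1317.10 total_interest=$17.10
After 7 (month_end (apply 1% monthly interest)): balance=$1330.27 total_interest=$30.27
After 8 (deposit($500)): balance=$1830.27 total_interest=$30.27
After 9 (deposit($500)): balance=$2330.27 total_interest=$30.27
After 10 (month_end (apply 1% monthly interest)): balance=$2353.57 total_interest=$53.57

Answer: 2353.57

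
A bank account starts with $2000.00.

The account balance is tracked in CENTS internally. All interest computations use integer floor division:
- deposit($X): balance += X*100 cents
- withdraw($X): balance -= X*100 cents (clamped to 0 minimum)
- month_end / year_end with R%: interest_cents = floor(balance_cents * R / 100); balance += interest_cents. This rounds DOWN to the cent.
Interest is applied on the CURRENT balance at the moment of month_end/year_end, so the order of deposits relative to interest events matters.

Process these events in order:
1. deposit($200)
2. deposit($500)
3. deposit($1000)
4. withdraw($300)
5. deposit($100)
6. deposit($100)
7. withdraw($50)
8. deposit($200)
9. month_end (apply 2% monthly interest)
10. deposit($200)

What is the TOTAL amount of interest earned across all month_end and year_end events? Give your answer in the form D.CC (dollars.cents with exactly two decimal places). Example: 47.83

Answer: 75.00

Derivation:
After 1 (deposit($200)): balance=$2200.00 total_interest=$0.00
After 2 (deposit($500)): balance=$2700.00 total_interest=$0.00
After 3 (deposit($1000)): balance=$3700.00 total_interest=$0.00
After 4 (withdraw($300)): balance=$3400.00 total_interest=$0.00
After 5 (deposit($100)): balance=$3500.00 total_interest=$0.00
After 6 (deposit($100)): balance=$3600.00 total_interest=$0.00
After 7 (withdraw($50)): balance=$3550.00 total_interest=$0.00
After 8 (deposit($200)): balance=$3750.00 total_interest=$0.00
After 9 (month_end (apply 2% monthly interest)): balance=$3825.00 total_interest=$75.00
After 10 (deposit($200)): balance=$4025.00 total_interest=$75.00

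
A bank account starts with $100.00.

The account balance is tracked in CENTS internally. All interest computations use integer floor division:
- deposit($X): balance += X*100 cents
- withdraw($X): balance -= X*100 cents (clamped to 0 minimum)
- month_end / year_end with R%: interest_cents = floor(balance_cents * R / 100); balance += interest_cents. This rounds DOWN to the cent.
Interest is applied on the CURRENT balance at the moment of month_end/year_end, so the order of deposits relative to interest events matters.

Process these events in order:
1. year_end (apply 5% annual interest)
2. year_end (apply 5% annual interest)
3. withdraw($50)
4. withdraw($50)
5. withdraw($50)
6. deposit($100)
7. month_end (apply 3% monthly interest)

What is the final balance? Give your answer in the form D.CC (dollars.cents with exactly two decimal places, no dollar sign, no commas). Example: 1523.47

After 1 (year_end (apply 5% annual interest)): balance=$105.00 total_interest=$5.00
After 2 (year_end (apply 5% annual interest)): balance=$110.25 total_interest=$10.25
After 3 (withdraw($50)): balance=$60.25 total_interest=$10.25
After 4 (withdraw($50)): balance=$10.25 total_interest=$10.25
After 5 (withdraw($50)): balance=$0.00 total_interest=$10.25
After 6 (deposit($100)): balance=$100.00 total_interest=$10.25
After 7 (month_end (apply 3% monthly interest)): balance=$103.00 total_interest=$13.25

Answer: 103.00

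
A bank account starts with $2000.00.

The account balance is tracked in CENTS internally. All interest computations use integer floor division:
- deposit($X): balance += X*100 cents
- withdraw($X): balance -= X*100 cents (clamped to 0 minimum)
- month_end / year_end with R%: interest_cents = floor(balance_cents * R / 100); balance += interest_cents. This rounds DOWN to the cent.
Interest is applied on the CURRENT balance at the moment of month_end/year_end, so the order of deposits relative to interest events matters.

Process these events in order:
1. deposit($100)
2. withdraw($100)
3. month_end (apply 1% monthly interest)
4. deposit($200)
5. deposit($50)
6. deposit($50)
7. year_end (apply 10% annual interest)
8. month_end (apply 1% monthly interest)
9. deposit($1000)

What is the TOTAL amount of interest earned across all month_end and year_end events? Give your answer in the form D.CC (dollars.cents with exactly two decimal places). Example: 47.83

Answer: 277.52

Derivation:
After 1 (deposit($100)): balance=$2100.00 total_interest=$0.00
After 2 (withdraw($100)): balance=$2000.00 total_interest=$0.00
After 3 (month_end (apply 1% monthly interest)): balance=$2020.00 total_interest=$20.00
After 4 (deposit($200)): balance=$2220.00 total_interest=$20.00
After 5 (deposit($50)): balance=$2270.00 total_interest=$20.00
After 6 (deposit($50)): balance=$2320.00 total_interest=$20.00
After 7 (year_end (apply 10% annual interest)): balance=$2552.00 total_interest=$252.00
After 8 (month_end (apply 1% monthly interest)): balance=$2577.52 total_interest=$277.52
After 9 (deposit($1000)): balance=$3577.52 total_interest=$277.52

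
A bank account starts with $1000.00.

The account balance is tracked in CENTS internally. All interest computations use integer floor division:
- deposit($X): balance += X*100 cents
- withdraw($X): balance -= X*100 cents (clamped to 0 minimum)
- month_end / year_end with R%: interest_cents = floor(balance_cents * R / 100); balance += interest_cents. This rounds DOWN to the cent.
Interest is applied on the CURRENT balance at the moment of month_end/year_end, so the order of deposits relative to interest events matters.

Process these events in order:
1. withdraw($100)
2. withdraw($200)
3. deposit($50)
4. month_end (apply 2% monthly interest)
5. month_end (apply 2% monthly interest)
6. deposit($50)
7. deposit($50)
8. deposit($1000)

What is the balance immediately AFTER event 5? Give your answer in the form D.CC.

Answer: 780.30

Derivation:
After 1 (withdraw($100)): balance=$900.00 total_interest=$0.00
After 2 (withdraw($200)): balance=$700.00 total_interest=$0.00
After 3 (deposit($50)): balance=$750.00 total_interest=$0.00
After 4 (month_end (apply 2% monthly interest)): balance=$765.00 total_interest=$15.00
After 5 (month_end (apply 2% monthly interest)): balance=$780.30 total_interest=$30.30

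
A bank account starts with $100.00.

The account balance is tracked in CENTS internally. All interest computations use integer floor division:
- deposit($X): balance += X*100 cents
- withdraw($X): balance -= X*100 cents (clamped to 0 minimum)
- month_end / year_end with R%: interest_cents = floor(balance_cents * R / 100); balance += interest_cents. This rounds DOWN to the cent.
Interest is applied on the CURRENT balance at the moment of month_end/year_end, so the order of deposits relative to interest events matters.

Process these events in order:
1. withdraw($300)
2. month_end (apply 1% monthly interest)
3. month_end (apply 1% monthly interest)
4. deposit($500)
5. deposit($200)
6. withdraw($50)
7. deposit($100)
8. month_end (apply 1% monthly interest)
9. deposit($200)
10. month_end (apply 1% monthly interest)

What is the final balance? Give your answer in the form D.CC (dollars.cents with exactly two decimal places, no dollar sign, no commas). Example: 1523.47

After 1 (withdraw($300)): balance=$0.00 total_interest=$0.00
After 2 (month_end (apply 1% monthly interest)): balance=$0.00 total_interest=$0.00
After 3 (month_end (apply 1% monthly interest)): balance=$0.00 total_interest=$0.00
After 4 (deposit($500)): balance=$500.00 total_interest=$0.00
After 5 (deposit($200)): balance=$700.00 total_interest=$0.00
After 6 (withdraw($50)): balance=$650.00 total_interest=$0.00
After 7 (deposit($100)): balance=$750.00 total_interest=$0.00
After 8 (month_end (apply 1% monthly interest)): balance=$757.50 total_interest=$7.50
After 9 (deposit($200)): balance=$957.50 total_interest=$7.50
After 10 (month_end (apply 1% monthly interest)): balance=$967.07 total_interest=$17.07

Answer: 967.07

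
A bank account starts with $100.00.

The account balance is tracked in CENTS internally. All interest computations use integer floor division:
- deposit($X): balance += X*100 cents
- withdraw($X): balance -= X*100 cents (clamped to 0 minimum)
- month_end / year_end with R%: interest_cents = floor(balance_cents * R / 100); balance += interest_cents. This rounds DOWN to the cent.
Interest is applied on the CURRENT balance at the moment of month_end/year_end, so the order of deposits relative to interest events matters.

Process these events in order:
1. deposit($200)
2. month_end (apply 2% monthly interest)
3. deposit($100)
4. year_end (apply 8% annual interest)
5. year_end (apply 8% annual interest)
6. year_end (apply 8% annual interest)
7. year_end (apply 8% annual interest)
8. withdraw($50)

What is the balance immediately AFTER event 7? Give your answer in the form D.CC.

After 1 (deposit($200)): balance=$300.00 total_interest=$0.00
After 2 (month_end (apply 2% monthly interest)): balance=$306.00 total_interest=$6.00
After 3 (deposit($100)): balance=$406.00 total_interest=$6.00
After 4 (year_end (apply 8% annual interest)): balance=$438.48 total_interest=$38.48
After 5 (year_end (apply 8% annual interest)): balance=$473.55 total_interest=$73.55
After 6 (year_end (apply 8% annual interest)): balance=$511.43 total_interest=$111.43
After 7 (year_end (apply 8% annual interest)): balance=$552.34 total_interest=$152.34

Answer: 552.34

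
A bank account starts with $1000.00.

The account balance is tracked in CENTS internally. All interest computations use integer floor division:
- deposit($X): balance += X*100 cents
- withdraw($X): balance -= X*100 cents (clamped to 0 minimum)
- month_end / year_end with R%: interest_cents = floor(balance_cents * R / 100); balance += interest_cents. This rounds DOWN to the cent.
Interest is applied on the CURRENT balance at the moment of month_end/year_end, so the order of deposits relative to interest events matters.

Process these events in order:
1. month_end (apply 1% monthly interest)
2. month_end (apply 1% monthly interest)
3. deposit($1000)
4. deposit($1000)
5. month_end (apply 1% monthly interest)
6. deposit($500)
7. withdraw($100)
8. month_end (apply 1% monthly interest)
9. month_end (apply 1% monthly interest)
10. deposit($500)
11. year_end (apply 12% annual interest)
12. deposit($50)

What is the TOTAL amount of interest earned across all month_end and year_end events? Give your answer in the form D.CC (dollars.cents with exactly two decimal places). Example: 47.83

After 1 (month_end (apply 1% monthly interest)): balance=$1010.00 total_interest=$10.00
After 2 (month_end (apply 1% monthly interest)): balance=$1020.10 total_interest=$20.10
After 3 (deposit($1000)): balance=$2020.10 total_interest=$20.10
After 4 (deposit($1000)): balance=$3020.10 total_interest=$20.10
After 5 (month_end (apply 1% monthly interest)): balance=$3050.30 total_interest=$50.30
After 6 (deposit($500)): balance=$3550.30 total_interest=$50.30
After 7 (withdraw($100)): balance=$3450.30 total_interest=$50.30
After 8 (month_end (apply 1% monthly interest)): balance=$3484.80 total_interest=$84.80
After 9 (month_end (apply 1% monthly interest)): balance=$3519.64 total_interest=$119.64
After 10 (deposit($500)): balance=$4019.64 total_interest=$119.64
After 11 (year_end (apply 12% annual interest)): balance=$4501.99 total_interest=$601.99
After 12 (deposit($50)): balance=$4551.99 total_interest=$601.99

Answer: 601.99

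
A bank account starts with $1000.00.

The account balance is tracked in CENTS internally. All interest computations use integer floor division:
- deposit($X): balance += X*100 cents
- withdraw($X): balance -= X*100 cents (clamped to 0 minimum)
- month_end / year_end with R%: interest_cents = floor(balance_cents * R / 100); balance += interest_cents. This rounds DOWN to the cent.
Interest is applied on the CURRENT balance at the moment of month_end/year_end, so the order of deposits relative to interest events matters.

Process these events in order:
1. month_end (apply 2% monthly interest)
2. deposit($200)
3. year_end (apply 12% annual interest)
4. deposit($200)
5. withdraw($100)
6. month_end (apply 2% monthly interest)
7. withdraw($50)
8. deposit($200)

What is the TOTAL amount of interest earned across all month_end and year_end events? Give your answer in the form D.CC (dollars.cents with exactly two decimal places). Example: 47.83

Answer: 195.72

Derivation:
After 1 (month_end (apply 2% monthly interest)): balance=$1020.00 total_interest=$20.00
After 2 (deposit($200)): balance=$1220.00 total_interest=$20.00
After 3 (year_end (apply 12% annual interest)): balance=$1366.40 total_interest=$166.40
After 4 (deposit($200)): balance=$1566.40 total_interest=$166.40
After 5 (withdraw($100)): balance=$1466.40 total_interest=$166.40
After 6 (month_end (apply 2% monthly interest)): balance=$1495.72 total_interest=$195.72
After 7 (withdraw($50)): balance=$1445.72 total_interest=$195.72
After 8 (deposit($200)): balance=$1645.72 total_interest=$195.72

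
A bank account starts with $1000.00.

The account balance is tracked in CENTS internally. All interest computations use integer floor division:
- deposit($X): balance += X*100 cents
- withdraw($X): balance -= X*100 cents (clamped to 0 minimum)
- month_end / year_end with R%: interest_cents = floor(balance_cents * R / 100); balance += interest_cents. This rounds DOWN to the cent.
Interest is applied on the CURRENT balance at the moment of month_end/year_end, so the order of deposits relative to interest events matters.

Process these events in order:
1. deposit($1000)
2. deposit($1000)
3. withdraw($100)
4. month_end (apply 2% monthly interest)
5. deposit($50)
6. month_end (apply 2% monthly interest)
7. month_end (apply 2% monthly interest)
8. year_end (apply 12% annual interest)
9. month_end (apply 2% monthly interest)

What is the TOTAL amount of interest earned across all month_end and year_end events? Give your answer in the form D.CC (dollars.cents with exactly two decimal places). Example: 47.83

Answer: 625.16

Derivation:
After 1 (deposit($1000)): balance=$2000.00 total_interest=$0.00
After 2 (deposit($1000)): balance=$3000.00 total_interest=$0.00
After 3 (withdraw($100)): balance=$2900.00 total_interest=$0.00
After 4 (month_end (apply 2% monthly interest)): balance=$2958.00 total_interest=$58.00
After 5 (deposit($50)): balance=$3008.00 total_interest=$58.00
After 6 (month_end (apply 2% monthly interest)): balance=$3068.16 total_interest=$118.16
After 7 (month_end (apply 2% monthly interest)): balance=$3129.52 total_interest=$179.52
After 8 (year_end (apply 12% annual interest)): balance=$3505.06 total_interest=$555.06
After 9 (month_end (apply 2% monthly interest)): balance=$3575.16 total_interest=$625.16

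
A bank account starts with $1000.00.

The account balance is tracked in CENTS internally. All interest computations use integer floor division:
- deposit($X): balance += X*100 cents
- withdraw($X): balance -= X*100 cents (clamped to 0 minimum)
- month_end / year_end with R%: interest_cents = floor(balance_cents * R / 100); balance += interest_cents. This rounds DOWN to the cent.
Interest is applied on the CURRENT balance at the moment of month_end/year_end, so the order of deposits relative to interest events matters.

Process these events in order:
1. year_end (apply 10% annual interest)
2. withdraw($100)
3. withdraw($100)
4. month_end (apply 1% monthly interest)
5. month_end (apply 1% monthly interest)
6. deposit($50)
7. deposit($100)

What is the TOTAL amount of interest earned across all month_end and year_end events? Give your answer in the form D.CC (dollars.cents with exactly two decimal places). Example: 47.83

After 1 (year_end (apply 10% annual interest)): balance=$1100.00 total_interest=$100.00
After 2 (withdraw($100)): balance=$1000.00 total_interest=$100.00
After 3 (withdraw($100)): balance=$900.00 total_interest=$100.00
After 4 (month_end (apply 1% monthly interest)): balance=$909.00 total_interest=$109.00
After 5 (month_end (apply 1% monthly interest)): balance=$918.09 total_interest=$118.09
After 6 (deposit($50)): balance=$968.09 total_interest=$118.09
After 7 (deposit($100)): balance=$1068.09 total_interest=$118.09

Answer: 118.09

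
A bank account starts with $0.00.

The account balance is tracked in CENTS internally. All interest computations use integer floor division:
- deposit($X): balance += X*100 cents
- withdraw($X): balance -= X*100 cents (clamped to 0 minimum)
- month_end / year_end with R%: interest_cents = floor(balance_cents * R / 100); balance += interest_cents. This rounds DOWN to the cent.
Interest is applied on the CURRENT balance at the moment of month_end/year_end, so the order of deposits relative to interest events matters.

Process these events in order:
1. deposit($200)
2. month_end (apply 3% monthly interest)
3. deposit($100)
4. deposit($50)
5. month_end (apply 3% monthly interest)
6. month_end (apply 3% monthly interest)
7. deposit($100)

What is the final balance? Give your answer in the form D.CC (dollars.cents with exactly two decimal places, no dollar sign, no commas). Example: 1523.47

Answer: 477.68

Derivation:
After 1 (deposit($200)): balance=$200.00 total_interest=$0.00
After 2 (month_end (apply 3% monthly interest)): balance=$206.00 total_interest=$6.00
After 3 (deposit($100)): balance=$306.00 total_interest=$6.00
After 4 (deposit($50)): balance=$356.00 total_interest=$6.00
After 5 (month_end (apply 3% monthly interest)): balance=$366.68 total_interest=$16.68
After 6 (month_end (apply 3% monthly interest)): balance=$377.68 total_interest=$27.68
After 7 (deposit($100)): balance=$477.68 total_interest=$27.68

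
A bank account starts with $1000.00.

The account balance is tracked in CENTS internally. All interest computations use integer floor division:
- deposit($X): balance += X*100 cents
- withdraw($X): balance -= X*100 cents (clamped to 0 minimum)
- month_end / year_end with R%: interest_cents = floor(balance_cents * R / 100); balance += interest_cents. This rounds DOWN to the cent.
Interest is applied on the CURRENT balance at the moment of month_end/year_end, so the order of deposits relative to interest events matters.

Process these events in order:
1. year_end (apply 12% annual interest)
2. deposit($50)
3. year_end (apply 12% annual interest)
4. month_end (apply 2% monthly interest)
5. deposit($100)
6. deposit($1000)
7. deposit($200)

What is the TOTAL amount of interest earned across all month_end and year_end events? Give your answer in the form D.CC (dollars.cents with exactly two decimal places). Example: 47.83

Answer: 286.60

Derivation:
After 1 (year_end (apply 12% annual interest)): balance=$1120.00 total_interest=$120.00
After 2 (deposit($50)): balance=$1170.00 total_interest=$120.00
After 3 (year_end (apply 12% annual interest)): balance=$1310.40 total_interest=$260.40
After 4 (month_end (apply 2% monthly interest)): balance=$1336.60 total_interest=$286.60
After 5 (deposit($100)): balance=$1436.60 total_interest=$286.60
After 6 (deposit($1000)): balance=$2436.60 total_interest=$286.60
After 7 (deposit($200)): balance=$2636.60 total_interest=$286.60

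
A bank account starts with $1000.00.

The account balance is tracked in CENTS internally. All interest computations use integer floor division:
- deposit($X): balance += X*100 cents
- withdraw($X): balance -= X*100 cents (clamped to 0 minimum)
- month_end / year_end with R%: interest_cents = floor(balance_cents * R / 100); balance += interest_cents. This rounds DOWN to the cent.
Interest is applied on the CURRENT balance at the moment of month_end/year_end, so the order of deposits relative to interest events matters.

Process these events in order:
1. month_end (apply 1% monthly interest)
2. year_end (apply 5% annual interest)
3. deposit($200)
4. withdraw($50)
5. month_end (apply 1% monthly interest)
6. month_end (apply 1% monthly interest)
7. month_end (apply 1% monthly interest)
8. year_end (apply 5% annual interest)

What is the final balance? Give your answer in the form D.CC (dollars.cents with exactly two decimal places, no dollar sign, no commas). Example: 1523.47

Answer: 1309.51

Derivation:
After 1 (month_end (apply 1% monthly interest)): balance=$1010.00 total_interest=$10.00
After 2 (year_end (apply 5% annual interest)): balance=$1060.50 total_interest=$60.50
After 3 (deposit($200)): balance=$1260.50 total_interest=$60.50
After 4 (withdraw($50)): balance=$1210.50 total_interest=$60.50
After 5 (month_end (apply 1% monthly interest)): balance=$1222.60 total_interest=$72.60
After 6 (month_end (apply 1% monthly interest)): balance=$1234.82 total_interest=$84.82
After 7 (month_end (apply 1% monthly interest)): balance=$1247.16 total_interest=$97.16
After 8 (year_end (apply 5% annual interest)): balance=$1309.51 total_interest=$159.51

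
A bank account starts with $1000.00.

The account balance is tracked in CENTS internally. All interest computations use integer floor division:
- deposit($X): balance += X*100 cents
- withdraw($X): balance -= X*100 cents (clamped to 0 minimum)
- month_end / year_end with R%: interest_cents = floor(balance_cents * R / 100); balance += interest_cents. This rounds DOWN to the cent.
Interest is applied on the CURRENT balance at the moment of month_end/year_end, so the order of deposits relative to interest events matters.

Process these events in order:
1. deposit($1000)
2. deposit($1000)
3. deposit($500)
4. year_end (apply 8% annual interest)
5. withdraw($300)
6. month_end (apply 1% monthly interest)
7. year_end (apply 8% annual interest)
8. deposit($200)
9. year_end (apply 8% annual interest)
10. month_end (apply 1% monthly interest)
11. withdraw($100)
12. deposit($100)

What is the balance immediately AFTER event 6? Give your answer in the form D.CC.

After 1 (deposit($1000)): balance=$2000.00 total_interest=$0.00
After 2 (deposit($1000)): balance=$3000.00 total_interest=$0.00
After 3 (deposit($500)): balance=$3500.00 total_interest=$0.00
After 4 (year_end (apply 8% annual interest)): balance=$3780.00 total_interest=$280.00
After 5 (withdraw($300)): balance=$3480.00 total_interest=$280.00
After 6 (month_end (apply 1% monthly interest)): balance=$3514.80 total_interest=$314.80

Answer: 3514.80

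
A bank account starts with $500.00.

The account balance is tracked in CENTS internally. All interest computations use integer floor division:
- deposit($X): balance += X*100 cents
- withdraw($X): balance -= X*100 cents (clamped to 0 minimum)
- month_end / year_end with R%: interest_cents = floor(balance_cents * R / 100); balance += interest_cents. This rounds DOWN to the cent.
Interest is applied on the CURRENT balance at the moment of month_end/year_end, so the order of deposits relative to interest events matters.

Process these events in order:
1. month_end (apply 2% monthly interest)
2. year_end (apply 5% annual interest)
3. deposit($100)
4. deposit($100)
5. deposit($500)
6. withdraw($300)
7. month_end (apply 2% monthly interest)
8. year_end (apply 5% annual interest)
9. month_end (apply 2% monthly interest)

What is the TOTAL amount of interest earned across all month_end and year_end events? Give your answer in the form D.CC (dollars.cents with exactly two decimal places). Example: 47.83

Answer: 121.95

Derivation:
After 1 (month_end (apply 2% monthly interest)): balance=$510.00 total_interest=$10.00
After 2 (year_end (apply 5% annual interest)): balance=$535.50 total_interest=$35.50
After 3 (deposit($100)): balance=$635.50 total_interest=$35.50
After 4 (deposit($100)): balance=$735.50 total_interest=$35.50
After 5 (deposit($500)): balance=$1235.50 total_interest=$35.50
After 6 (withdraw($300)): balance=$935.50 total_interest=$35.50
After 7 (month_end (apply 2% monthly interest)): balance=$954.21 total_interest=$54.21
After 8 (year_end (apply 5% annual interest)): balance=$1001.92 total_interest=$101.92
After 9 (month_end (apply 2% monthly interest)): balance=$1021.95 total_interest=$121.95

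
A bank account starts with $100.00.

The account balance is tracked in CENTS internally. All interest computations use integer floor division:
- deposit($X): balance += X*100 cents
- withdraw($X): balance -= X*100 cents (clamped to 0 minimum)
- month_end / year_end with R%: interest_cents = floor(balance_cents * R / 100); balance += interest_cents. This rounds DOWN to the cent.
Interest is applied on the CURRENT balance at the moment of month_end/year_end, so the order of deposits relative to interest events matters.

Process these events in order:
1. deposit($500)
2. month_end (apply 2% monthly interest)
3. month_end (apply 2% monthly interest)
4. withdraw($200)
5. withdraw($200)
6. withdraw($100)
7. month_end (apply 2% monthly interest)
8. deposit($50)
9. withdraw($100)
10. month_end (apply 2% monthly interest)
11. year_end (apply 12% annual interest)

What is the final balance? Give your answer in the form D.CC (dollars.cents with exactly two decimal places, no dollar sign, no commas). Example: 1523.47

Answer: 87.64

Derivation:
After 1 (deposit($500)): balance=$600.00 total_interest=$0.00
After 2 (month_end (apply 2% monthly interest)): balance=$612.00 total_interest=$12.00
After 3 (month_end (apply 2% monthly interest)): balance=$624.24 total_interest=$24.24
After 4 (withdraw($200)): balance=$424.24 total_interest=$24.24
After 5 (withdraw($200)): balance=$224.24 total_interest=$24.24
After 6 (withdraw($100)): balance=$124.24 total_interest=$24.24
After 7 (month_end (apply 2% monthly interest)): balance=$126.72 total_interest=$26.72
After 8 (deposit($50)): balance=$176.72 total_interest=$26.72
After 9 (withdraw($100)): balance=$76.72 total_interest=$26.72
After 10 (month_end (apply 2% monthly interest)): balance=$78.25 total_interest=$28.25
After 11 (year_end (apply 12% annual interest)): balance=$87.64 total_interest=$37.64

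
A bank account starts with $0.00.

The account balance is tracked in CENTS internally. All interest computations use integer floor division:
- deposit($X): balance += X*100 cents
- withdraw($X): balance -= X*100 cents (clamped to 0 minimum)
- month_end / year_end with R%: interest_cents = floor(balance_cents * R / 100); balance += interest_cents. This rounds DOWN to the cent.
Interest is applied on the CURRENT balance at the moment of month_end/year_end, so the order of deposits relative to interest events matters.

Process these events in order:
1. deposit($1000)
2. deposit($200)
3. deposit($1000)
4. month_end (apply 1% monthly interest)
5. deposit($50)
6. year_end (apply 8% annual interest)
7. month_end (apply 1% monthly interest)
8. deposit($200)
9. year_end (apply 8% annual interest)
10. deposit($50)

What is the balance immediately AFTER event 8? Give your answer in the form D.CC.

After 1 (deposit($1000)): balance=$1000.00 total_interest=$0.00
After 2 (deposit($200)): balance=$1200.00 total_interest=$0.00
After 3 (deposit($1000)): balance=$2200.00 total_interest=$0.00
After 4 (month_end (apply 1% monthly interest)): balance=$2222.00 total_interest=$22.00
After 5 (deposit($50)): balance=$2272.00 total_interest=$22.00
After 6 (year_end (apply 8% annual interest)): balance=$2453.76 total_interest=$203.76
After 7 (month_end (apply 1% monthly interest)): balance=$2478.29 total_interest=$228.29
After 8 (deposit($200)): balance=$2678.29 total_interest=$228.29

Answer: 2678.29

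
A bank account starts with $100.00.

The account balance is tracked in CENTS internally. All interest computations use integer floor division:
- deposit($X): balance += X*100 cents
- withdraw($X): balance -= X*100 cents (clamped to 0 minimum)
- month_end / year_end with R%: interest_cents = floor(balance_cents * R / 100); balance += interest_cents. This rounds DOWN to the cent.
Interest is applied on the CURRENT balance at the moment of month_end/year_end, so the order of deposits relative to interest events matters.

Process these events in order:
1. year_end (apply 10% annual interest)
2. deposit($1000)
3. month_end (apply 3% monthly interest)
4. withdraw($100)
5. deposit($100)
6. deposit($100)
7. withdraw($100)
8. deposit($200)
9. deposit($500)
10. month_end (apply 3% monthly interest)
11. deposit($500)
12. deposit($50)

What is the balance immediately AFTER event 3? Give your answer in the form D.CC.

After 1 (year_end (apply 10% annual interest)): balance=$110.00 total_interest=$10.00
After 2 (deposit($1000)): balance=$1110.00 total_interest=$10.00
After 3 (month_end (apply 3% monthly interest)): balance=$1143.30 total_interest=$43.30

Answer: 1143.30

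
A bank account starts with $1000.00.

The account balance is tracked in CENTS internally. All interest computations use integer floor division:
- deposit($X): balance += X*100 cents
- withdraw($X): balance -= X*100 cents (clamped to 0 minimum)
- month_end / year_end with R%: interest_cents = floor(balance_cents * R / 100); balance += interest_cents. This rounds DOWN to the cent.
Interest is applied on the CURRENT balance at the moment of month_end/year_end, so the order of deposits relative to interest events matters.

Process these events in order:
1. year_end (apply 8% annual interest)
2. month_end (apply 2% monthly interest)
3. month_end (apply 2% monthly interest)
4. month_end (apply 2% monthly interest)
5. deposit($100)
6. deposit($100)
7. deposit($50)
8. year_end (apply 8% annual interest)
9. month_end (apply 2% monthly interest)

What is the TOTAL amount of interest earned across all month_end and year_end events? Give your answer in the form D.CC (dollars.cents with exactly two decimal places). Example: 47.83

Answer: 287.93

Derivation:
After 1 (year_end (apply 8% annual interest)): balance=$1080.00 total_interest=$80.00
After 2 (month_end (apply 2% monthly interest)): balance=$1101.60 total_interest=$101.60
After 3 (month_end (apply 2% monthly interest)): balance=$1123.63 total_interest=$123.63
After 4 (month_end (apply 2% monthly interest)): balance=$1146.10 total_interest=$146.10
After 5 (deposit($100)): balance=$1246.10 total_interest=$146.10
After 6 (deposit($100)): balance=$1346.10 total_interest=$146.10
After 7 (deposit($50)): balance=$1396.10 total_interest=$146.10
After 8 (year_end (apply 8% annual interest)): balance=$1507.78 total_interest=$257.78
After 9 (month_end (apply 2% monthly interest)): balance=$1537.93 total_interest=$287.93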